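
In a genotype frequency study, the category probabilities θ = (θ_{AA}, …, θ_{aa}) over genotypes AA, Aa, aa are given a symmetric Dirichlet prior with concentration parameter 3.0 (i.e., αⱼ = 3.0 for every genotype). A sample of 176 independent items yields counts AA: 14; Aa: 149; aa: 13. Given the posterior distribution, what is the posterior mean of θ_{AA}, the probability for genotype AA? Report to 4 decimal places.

The Dirichlet prior is conjugate to the Multinomial likelihood: each posterior αⱼ = prior αⱼ + observed count nⱼ.
Posterior concentration: (17.0, 152.0, 16.0), total = 185.0.
E[θ_{AA}|data] = α_{AA}/Σα = 17.0/185.0 = 0.0919.

0.0919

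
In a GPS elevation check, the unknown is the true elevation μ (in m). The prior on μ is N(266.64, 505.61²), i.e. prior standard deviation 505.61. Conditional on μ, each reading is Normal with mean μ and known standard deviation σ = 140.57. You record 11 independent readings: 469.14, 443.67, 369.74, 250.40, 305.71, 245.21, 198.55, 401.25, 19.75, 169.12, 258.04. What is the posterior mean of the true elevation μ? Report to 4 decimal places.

284.4729

For Normal data with known variance σ², a Normal(μ₀, σ₀²) prior on μ is conjugate. Posterior precision = 1/σ₀² + n/σ²; posterior mean is the precision-weighted average of μ₀ and x̄.
Σxᵢ = 469.14 + 443.67 + 369.74 + 250.40 + 305.71 + 245.21 + 198.55 + 401.25 + 19.75 + 169.12 + 258.04 = 3130.58, so n·x̄ = 3130.58.
σ₀² = 505.61² = 255641.4721, σ² = 140.57² = 19759.9249; σ² + n·σ₀² = 19759.9249 + 11·255641.4721 = 2831816.118.
Posterior mean = (μ₀/σ₀² + n·x̄/σ²)/(1/σ₀² + n/σ²) = (σ²·μ₀ + σ₀²·n·x̄)/(σ² + n·σ₀²) = (19759.9249·266.64 + 255641.4721·3130.58)/2831816.118 = 805574866.102154/2831816.118 = 284.4729.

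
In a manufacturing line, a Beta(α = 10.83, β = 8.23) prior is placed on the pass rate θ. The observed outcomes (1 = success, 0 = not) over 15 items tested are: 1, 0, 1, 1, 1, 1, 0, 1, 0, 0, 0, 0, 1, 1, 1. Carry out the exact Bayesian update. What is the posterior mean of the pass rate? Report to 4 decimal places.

0.5822

The Beta prior is conjugate to a Binomial/Bernoulli likelihood; the update adds successes to α and failures to β.
Posterior: Beta(α+k, β+n−k) = Beta(10.83+9, 8.23+6) = Beta(19.83, 14.23).
Posterior mean = α/(α+β) = 19.83/34.06 = 0.5822.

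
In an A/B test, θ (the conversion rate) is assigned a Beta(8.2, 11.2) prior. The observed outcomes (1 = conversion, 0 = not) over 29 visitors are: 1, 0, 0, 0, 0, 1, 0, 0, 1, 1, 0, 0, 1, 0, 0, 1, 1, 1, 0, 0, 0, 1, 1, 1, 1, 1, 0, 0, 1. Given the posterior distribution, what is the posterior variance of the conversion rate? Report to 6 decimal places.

0.005026

The Beta prior is conjugate to a Binomial/Bernoulli likelihood; the update adds successes to α and failures to β.
Posterior: Beta(α+k, β+n−k) = Beta(8.2+14, 11.2+15) = Beta(22.2, 26.2).
Var = αβ/((α+β)²(α+β+1)) = 22.2·26.2/(48.4²·49.4) = 0.005026.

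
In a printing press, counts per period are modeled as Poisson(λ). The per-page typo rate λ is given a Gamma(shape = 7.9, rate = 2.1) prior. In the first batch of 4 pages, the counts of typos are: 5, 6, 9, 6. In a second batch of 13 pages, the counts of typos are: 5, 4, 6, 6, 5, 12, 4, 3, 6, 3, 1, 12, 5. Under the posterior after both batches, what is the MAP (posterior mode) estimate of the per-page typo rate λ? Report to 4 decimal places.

5.4921

With a Gamma(shape α, rate β) prior, the Poisson likelihood is conjugate: the posterior is Gamma(α + ΣXᵢ, β + n).
Batch 1: sum of counts S = 26 over n = 4 pages.
After batch 1: Gamma(α+S, β+n) = Gamma(7.9+26, 2.1+4) = Gamma(33.9, 6.1).
Batch 2: sum of counts S = 72 over n = 13 pages.
After batch 2: Gamma(α+S, β+n) = Gamma(33.9+72, 6.1+13) = Gamma(105.9, 19.1).
Mode of Gamma(α,β) for α≥1 is (α−1)/β = 104.9/19.1 = 5.4921.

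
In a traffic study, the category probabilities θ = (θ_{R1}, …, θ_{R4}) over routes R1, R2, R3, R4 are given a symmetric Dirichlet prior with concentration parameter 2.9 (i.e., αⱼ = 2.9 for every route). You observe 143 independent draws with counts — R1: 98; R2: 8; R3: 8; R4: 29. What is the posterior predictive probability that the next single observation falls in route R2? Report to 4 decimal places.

0.0705

The Dirichlet prior is conjugate to the Multinomial likelihood: each posterior αⱼ = prior αⱼ + observed count nⱼ.
Posterior concentration: (100.9, 10.9, 10.9, 31.9), total = 154.6.
P(next = R2 | data) = α_{R2}/Σα = 0.0705.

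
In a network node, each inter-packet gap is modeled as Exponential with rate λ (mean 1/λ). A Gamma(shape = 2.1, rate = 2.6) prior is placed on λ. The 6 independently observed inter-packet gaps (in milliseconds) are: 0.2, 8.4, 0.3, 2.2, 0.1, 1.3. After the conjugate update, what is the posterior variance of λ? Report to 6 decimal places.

With a Gamma(shape α, rate β) prior on the exponential rate λ, the posterior after n observations with total T = Σxᵢ is Gamma(α+n, β+T).
Sum of observations T = 12.5 milliseconds; n = 6.
Posterior: Gamma(2.1+6, 2.6+12.5) = Gamma(8.1, 15.1).
Var = α/β² = 0.035525.

0.035525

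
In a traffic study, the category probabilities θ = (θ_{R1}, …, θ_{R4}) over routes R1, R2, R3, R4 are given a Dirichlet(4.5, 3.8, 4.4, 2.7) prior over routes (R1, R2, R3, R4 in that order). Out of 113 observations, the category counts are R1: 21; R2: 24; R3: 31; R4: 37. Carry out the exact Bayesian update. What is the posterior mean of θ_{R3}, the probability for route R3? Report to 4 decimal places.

The Dirichlet prior is conjugate to the Multinomial likelihood: each posterior αⱼ = prior αⱼ + observed count nⱼ.
Posterior concentration: (25.5, 27.8, 35.4, 39.7), total = 128.4.
E[θ_{R3}|data] = α_{R3}/Σα = 35.4/128.4 = 0.2757.

0.2757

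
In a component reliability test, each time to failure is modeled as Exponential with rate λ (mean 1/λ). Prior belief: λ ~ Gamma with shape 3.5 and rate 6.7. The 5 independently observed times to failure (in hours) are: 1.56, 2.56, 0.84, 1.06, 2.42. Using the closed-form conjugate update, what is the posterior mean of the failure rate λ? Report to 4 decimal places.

With a Gamma(shape α, rate β) prior on the exponential rate λ, the posterior after n observations with total T = Σxᵢ is Gamma(α+n, β+T).
Sum of observations T = 8.44 hours; n = 5.
Posterior: Gamma(3.5+5, 6.7+8.44) = Gamma(8.5, 15.14).
Posterior mean of λ = α/β = 8.5/15.14 = 0.5614.

0.5614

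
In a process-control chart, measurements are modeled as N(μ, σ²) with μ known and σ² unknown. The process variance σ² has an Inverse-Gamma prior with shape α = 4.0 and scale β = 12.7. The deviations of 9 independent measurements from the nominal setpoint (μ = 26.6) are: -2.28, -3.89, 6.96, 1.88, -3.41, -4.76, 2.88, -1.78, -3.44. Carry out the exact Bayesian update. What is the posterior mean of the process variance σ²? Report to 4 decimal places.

With known mean μ and an Inverse-Gamma(α, β) prior on σ², the Normal likelihood is conjugate: posterior is Inv-Gamma(α + n/2, β + Σ(xᵢ−μ)²/2).
Σ(xᵢ−μ)² = (-2.28)² + (-3.89)² + (6.96)² + (1.88)² + (-3.41)² + (-4.76)² + (2.88)² + (-1.78)² + (-3.44)² = 129.8886.
Posterior: Inv-Gamma(4.0 + 9/2, 12.7 + 129.8886/2) = Inv-Gamma(8.50, 77.64430).
E[σ²|data] = β/(α−1) = 77.64430/7.50 = 10.3526.

10.3526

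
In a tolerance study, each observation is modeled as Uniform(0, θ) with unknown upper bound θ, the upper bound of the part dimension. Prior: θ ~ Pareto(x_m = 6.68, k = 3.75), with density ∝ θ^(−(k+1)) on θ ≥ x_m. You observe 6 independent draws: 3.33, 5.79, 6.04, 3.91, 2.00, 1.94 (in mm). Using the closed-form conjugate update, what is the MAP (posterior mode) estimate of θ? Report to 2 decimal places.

6.68

A Pareto(scale x_m, shape k) prior on the upper bound θ of Uniform(0, θ) is conjugate: posterior is Pareto(max(x_m, max xᵢ), k + n).
Sample maximum = 6.04; prior scale x_m = 6.68 → posterior scale = max = 6.68.
Posterior shape = 3.75 + 6 = 9.75.
The Pareto density is decreasing on [x_m, ∞), so the mode is x_m = 6.68.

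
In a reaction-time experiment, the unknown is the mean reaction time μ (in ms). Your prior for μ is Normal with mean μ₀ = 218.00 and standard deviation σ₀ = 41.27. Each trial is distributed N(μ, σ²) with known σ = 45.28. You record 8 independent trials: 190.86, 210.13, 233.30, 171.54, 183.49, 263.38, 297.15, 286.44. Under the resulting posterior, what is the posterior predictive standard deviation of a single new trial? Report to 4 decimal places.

47.6764

For Normal data with known variance σ², a Normal(μ₀, σ₀²) prior on μ is conjugate. Posterior precision = 1/σ₀² + n/σ²; posterior mean is the precision-weighted average of μ₀ and x̄.
σ₀² = 41.27² = 1703.2129, σ² = 45.28² = 2050.2784; σ² + n·σ₀² = 2050.2784 + 8·1703.2129 = 15675.9816.
Posterior precision = 1/σ₀² + n/σ² = 1/1703.2129 + 8/2050.2784 = (σ² + n·σ₀²)/(σ₀²σ²) = 15675.9816/(1703.2129·2050.2784); posterior variance σₙ² = σ₀²σ²/(σ² + n·σ₀²) = 1703.2129·2050.2784/15675.9816 = 222.765037.
Predictive variance for one new observation = σₙ² + σ² = 1703.2129·2050.2784/15675.9816 + 2050.2784 = σ²·(σ₀² + 15675.9816)/15675.9816 = 2050.2784·17379.1945/15675.9816 = 2273.043437; SD = √(2050.2784·17379.1945/15675.9816) = 47.6764.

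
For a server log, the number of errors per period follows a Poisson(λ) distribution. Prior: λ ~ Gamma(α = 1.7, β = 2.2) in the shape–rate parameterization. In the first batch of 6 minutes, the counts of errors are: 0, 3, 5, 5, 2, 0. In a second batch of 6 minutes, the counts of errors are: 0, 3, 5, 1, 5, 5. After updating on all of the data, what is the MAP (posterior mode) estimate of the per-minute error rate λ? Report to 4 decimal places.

2.4437

With a Gamma(shape α, rate β) prior, the Poisson likelihood is conjugate: the posterior is Gamma(α + ΣXᵢ, β + n).
Batch 1: sum of counts S = 15 over n = 6 minutes.
After batch 1: Gamma(α+S, β+n) = Gamma(1.7+15, 2.2+6) = Gamma(16.7, 8.2).
Batch 2: sum of counts S = 19 over n = 6 minutes.
After batch 2: Gamma(α+S, β+n) = Gamma(16.7+19, 8.2+6) = Gamma(35.7, 14.2).
Mode of Gamma(α,β) for α≥1 is (α−1)/β = 34.7/14.2 = 2.4437.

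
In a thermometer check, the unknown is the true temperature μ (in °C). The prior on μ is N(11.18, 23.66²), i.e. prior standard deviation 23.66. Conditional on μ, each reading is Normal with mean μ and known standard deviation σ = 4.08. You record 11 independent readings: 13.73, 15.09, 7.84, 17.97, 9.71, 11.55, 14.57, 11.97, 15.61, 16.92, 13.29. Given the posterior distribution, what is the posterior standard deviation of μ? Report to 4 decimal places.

1.2285

For Normal data with known variance σ², a Normal(μ₀, σ₀²) prior on μ is conjugate. Posterior precision = 1/σ₀² + n/σ²; posterior mean is the precision-weighted average of μ₀ and x̄.
σ₀² = 23.66² = 559.7956, σ² = 4.08² = 16.6464; σ² + n·σ₀² = 16.6464 + 11·559.7956 = 6174.398.
Posterior precision = 1/σ₀² + n/σ² = 1/559.7956 + 11/16.6464 = (σ² + n·σ₀²)/(σ₀²σ²) = 6174.398/(559.7956·16.6464); posterior variance σₙ² = σ₀²σ²/(σ² + n·σ₀²) = 559.7956·16.6464/6174.398 = 1.509229.
Posterior SD = √σₙ² = √(559.7956·16.6464/6174.398) = 1.2285.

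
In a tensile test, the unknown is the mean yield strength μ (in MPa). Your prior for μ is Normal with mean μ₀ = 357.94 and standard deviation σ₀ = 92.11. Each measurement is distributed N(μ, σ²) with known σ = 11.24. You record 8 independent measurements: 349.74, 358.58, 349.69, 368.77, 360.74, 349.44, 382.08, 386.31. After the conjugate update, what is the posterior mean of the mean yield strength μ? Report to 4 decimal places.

For Normal data with known variance σ², a Normal(μ₀, σ₀²) prior on μ is conjugate. Posterior precision = 1/σ₀² + n/σ²; posterior mean is the precision-weighted average of μ₀ and x̄.
Σxᵢ = 349.74 + 358.58 + 349.69 + 368.77 + 360.74 + 349.44 + 382.08 + 386.31 = 2905.35, so n·x̄ = 2905.35.
σ₀² = 92.11² = 8484.2521, σ² = 11.24² = 126.3376; σ² + n·σ₀² = 126.3376 + 8·8484.2521 = 68000.3544.
Posterior mean = (μ₀/σ₀² + n·x̄/σ²)/(1/σ₀² + n/σ²) = (σ²·μ₀ + σ₀²·n·x̄)/(σ² + n·σ₀²) = (126.3376·357.94 + 8484.2521·2905.35)/68000.3544 = 24694943.119279/68000.3544 = 363.1590.

363.1590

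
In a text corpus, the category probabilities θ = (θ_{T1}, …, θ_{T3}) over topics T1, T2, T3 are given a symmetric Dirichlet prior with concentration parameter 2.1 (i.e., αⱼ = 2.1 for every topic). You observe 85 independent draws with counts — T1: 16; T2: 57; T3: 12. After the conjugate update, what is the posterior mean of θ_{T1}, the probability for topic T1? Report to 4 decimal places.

The Dirichlet prior is conjugate to the Multinomial likelihood: each posterior αⱼ = prior αⱼ + observed count nⱼ.
Posterior concentration: (18.1, 59.1, 14.1), total = 91.3.
E[θ_{T1}|data] = α_{T1}/Σα = 18.1/91.3 = 0.1982.

0.1982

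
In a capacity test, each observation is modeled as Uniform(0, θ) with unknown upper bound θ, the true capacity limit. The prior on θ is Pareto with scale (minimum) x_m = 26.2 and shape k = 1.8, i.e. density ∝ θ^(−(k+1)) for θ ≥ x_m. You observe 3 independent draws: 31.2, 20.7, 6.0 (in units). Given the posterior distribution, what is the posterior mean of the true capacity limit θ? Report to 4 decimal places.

A Pareto(scale x_m, shape k) prior on the upper bound θ of Uniform(0, θ) is conjugate: posterior is Pareto(max(x_m, max xᵢ), k + n).
Sample maximum = 31.2; prior scale x_m = 26.2 → posterior scale = max = 31.2.
Posterior shape = 1.8 + 3 = 4.8.
E[θ|data] = k·x_m/(k−1) = 4.8·31.2/3.8 = 39.4105.

39.4105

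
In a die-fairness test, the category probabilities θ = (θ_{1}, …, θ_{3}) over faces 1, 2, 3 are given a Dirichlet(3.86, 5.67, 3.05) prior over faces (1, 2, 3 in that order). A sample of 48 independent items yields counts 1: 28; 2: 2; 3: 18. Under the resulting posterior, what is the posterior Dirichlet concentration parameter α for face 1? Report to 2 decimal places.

31.86

The Dirichlet prior is conjugate to the Multinomial likelihood: each posterior αⱼ = prior αⱼ + observed count nⱼ.
Posterior concentration: (31.86, 7.67, 21.05), total = 60.58.
α_{1} = 3.86 + 28 = 31.86.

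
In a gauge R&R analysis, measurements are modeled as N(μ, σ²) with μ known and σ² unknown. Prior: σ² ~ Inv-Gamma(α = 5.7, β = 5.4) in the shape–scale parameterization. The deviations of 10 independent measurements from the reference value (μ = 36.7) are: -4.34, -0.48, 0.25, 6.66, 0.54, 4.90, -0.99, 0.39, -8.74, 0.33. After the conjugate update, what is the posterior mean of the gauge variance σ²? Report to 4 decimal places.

With known mean μ and an Inverse-Gamma(α, β) prior on σ², the Normal likelihood is conjugate: posterior is Inv-Gamma(α + n/2, β + Σ(xᵢ−μ)²/2).
Σ(xᵢ−μ)² = (-4.34)² + (-0.48)² + (0.25)² + (6.66)² + (0.54)² + (4.90)² + (-0.99)² + (0.39)² + (-8.74)² + (0.33)² = 165.4144.
Posterior: Inv-Gamma(5.7 + 10/2, 5.4 + 165.4144/2) = Inv-Gamma(10.70, 88.10720).
E[σ²|data] = β/(α−1) = 88.10720/9.70 = 9.0832.

9.0832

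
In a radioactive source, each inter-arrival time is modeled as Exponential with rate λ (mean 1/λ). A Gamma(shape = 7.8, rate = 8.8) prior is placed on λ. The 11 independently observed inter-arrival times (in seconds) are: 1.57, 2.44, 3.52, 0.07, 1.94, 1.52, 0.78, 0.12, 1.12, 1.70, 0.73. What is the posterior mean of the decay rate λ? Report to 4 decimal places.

0.7733

With a Gamma(shape α, rate β) prior on the exponential rate λ, the posterior after n observations with total T = Σxᵢ is Gamma(α+n, β+T).
Sum of observations T = 15.51 seconds; n = 11.
Posterior: Gamma(7.8+11, 8.8+15.51) = Gamma(18.8, 24.31).
Posterior mean of λ = α/β = 18.8/24.31 = 0.7733.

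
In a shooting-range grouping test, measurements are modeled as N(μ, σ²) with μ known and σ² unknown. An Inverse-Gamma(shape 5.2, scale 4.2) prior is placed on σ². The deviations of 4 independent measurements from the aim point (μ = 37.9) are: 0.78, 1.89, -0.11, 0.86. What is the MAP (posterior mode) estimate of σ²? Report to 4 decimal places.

0.8129

With known mean μ and an Inverse-Gamma(α, β) prior on σ², the Normal likelihood is conjugate: posterior is Inv-Gamma(α + n/2, β + Σ(xᵢ−μ)²/2).
Σ(xᵢ−μ)² = (0.78)² + (1.89)² + (-0.11)² + (0.86)² = 4.9322.
Posterior: Inv-Gamma(5.2 + 4/2, 4.2 + 4.9322/2) = Inv-Gamma(7.20, 6.66610).
Mode = β/(α+1) = 6.66610/8.20 = 0.8129.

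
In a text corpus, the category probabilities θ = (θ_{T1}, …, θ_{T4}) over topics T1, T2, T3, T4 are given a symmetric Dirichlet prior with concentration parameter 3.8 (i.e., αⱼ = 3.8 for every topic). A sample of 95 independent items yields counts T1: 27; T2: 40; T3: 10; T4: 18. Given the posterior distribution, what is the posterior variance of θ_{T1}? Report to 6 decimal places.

0.001811

The Dirichlet prior is conjugate to the Multinomial likelihood: each posterior αⱼ = prior αⱼ + observed count nⱼ.
Posterior concentration: (30.8, 43.8, 13.8, 21.8), total = 110.2.
Var[θ_j] = α_j(Σα−α_j)/((Σα)²(Σα+1)) = 30.8·79.4/(110.2²·111.2) = 0.001811.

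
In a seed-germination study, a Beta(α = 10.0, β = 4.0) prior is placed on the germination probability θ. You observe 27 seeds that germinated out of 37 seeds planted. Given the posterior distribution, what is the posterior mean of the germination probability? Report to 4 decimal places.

0.7255

The Beta prior is conjugate to a Binomial/Bernoulli likelihood; the update adds successes to α and failures to β.
Posterior: Beta(α+k, β+n−k) = Beta(10.0+27, 4.0+10) = Beta(37.0, 14.0).
Posterior mean = α/(α+β) = 37.0/51.0 = 0.7255.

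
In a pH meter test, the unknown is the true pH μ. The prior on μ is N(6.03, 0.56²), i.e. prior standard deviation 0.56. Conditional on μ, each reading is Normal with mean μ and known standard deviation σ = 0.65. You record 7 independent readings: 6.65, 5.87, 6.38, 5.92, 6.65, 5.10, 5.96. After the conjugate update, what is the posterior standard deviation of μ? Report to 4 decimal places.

For Normal data with known variance σ², a Normal(μ₀, σ₀²) prior on μ is conjugate. Posterior precision = 1/σ₀² + n/σ²; posterior mean is the precision-weighted average of μ₀ and x̄.
σ₀² = 0.56² = 0.3136, σ² = 0.65² = 0.4225; σ² + n·σ₀² = 0.4225 + 7·0.3136 = 2.6177.
Posterior precision = 1/σ₀² + n/σ² = 1/0.3136 + 7/0.4225 = (σ² + n·σ₀²)/(σ₀²σ²) = 2.6177/(0.3136·0.4225); posterior variance σₙ² = σ₀²σ²/(σ² + n·σ₀²) = 0.3136·0.4225/2.6177 = 0.050615.
Posterior SD = √σₙ² = √(0.3136·0.4225/2.6177) = 0.2250.

0.2250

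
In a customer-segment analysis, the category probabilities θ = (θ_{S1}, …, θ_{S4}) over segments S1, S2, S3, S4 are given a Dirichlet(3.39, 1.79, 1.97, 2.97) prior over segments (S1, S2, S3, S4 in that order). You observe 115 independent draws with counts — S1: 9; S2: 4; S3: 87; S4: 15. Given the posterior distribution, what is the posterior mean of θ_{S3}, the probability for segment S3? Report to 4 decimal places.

The Dirichlet prior is conjugate to the Multinomial likelihood: each posterior αⱼ = prior αⱼ + observed count nⱼ.
Posterior concentration: (12.39, 5.79, 88.97, 17.97), total = 125.12.
E[θ_{S3}|data] = α_{S3}/Σα = 88.97/125.12 = 0.7111.

0.7111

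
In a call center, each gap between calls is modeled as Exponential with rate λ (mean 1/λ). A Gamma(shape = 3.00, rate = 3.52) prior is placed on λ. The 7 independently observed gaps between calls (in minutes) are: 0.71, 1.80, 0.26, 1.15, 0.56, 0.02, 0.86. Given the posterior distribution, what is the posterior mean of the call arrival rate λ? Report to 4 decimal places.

1.1261

With a Gamma(shape α, rate β) prior on the exponential rate λ, the posterior after n observations with total T = Σxᵢ is Gamma(α+n, β+T).
Sum of observations T = 5.36 minutes; n = 7.
Posterior: Gamma(3.00+7, 3.52+5.36) = Gamma(10.00, 8.88).
Posterior mean of λ = α/β = 10.00/8.88 = 1.1261.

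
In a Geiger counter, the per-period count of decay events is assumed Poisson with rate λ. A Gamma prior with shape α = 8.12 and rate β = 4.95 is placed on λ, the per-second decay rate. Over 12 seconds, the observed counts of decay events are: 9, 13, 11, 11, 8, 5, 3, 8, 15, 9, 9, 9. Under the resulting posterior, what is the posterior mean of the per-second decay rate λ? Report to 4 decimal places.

6.9687

With a Gamma(shape α, rate β) prior, the Poisson likelihood is conjugate: the posterior is Gamma(α + ΣXᵢ, β + n).
Sum of counts S = 110 over n = 12 seconds.
Posterior: Gamma(α+S, β+n) = Gamma(8.12+110, 4.95+12) = Gamma(118.12, 16.95).
Posterior mean = α/β = 118.12/16.95 = 6.9687.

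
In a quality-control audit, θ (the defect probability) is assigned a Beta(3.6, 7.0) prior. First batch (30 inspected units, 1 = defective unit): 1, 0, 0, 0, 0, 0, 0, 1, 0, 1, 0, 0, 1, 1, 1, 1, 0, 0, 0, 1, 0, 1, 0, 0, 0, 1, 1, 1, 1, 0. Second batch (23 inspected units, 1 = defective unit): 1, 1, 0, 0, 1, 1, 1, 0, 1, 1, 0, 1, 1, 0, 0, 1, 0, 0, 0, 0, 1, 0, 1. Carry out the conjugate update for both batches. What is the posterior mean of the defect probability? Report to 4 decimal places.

The Beta prior is conjugate to a Binomial/Bernoulli likelihood; the update adds successes to α and failures to β.
After batch 1: Beta(3.6+13, 7.0+17) = Beta(16.6, 24.0).
After batch 2: Beta(16.6+12, 24.0+11) = Beta(28.6, 35.0).
Posterior mean = α/(α+β) = 28.6/63.6 = 0.4497.

0.4497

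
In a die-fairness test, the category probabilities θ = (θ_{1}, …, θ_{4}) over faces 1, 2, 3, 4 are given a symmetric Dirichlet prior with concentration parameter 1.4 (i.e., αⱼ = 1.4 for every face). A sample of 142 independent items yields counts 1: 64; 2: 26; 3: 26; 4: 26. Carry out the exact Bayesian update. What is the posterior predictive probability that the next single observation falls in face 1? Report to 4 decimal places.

The Dirichlet prior is conjugate to the Multinomial likelihood: each posterior αⱼ = prior αⱼ + observed count nⱼ.
Posterior concentration: (65.4, 27.4, 27.4, 27.4), total = 147.6.
P(next = 1 | data) = α_{1}/Σα = 0.4431.

0.4431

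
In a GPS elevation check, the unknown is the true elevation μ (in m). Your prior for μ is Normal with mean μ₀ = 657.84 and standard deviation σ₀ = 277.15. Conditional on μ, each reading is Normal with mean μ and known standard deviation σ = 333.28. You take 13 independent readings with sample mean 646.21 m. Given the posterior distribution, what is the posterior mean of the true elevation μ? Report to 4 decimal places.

For Normal data with known variance σ², a Normal(μ₀, σ₀²) prior on μ is conjugate. Posterior precision = 1/σ₀² + n/σ²; posterior mean is the precision-weighted average of μ₀ and x̄.
n·x̄ = 13·646.21 = 8400.73.
σ₀² = 277.15² = 76812.1225, σ² = 333.28² = 111075.5584; σ² + n·σ₀² = 111075.5584 + 13·76812.1225 = 1109633.1509.
Posterior mean = (μ₀/σ₀² + n·x̄/σ²)/(1/σ₀² + n/σ²) = (σ²·μ₀ + σ₀²·n·x̄)/(σ² + n·σ₀²) = (111075.5584·657.84 + 76812.1225·8400.73)/1109633.1509 = 718347847.187281/1109633.1509 = 647.3742.

647.3742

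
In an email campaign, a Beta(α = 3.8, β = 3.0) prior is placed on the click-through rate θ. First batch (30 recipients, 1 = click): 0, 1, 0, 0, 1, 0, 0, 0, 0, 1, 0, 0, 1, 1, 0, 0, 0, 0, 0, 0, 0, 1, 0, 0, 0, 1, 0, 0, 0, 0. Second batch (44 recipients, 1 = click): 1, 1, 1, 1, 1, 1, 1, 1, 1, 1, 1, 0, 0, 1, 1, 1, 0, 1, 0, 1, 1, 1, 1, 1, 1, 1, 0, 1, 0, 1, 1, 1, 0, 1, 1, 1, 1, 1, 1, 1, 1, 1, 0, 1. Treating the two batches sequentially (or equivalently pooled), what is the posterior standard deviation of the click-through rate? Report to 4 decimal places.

The Beta prior is conjugate to a Binomial/Bernoulli likelihood; the update adds successes to α and failures to β.
After batch 1: Beta(3.8+7, 3.0+23) = Beta(10.8, 26.0).
After batch 2: Beta(10.8+36, 26.0+8) = Beta(46.8, 34.0).
Var = αβ/((α+β)²(α+β+1)) = 46.8·34.0/(80.8²·81.8) = 0.00297954; SD = √0.00297954 = 0.0546.

0.0546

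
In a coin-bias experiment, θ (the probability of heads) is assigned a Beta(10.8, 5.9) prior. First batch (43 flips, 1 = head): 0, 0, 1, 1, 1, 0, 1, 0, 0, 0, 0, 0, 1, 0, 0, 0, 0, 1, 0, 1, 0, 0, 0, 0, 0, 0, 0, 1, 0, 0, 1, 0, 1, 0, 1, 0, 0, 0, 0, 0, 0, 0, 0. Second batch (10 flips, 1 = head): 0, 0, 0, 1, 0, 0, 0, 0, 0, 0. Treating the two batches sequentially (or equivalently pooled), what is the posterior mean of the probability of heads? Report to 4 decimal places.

The Beta prior is conjugate to a Binomial/Bernoulli likelihood; the update adds successes to α and failures to β.
After batch 1: Beta(10.8+11, 5.9+32) = Beta(21.8, 37.9).
After batch 2: Beta(21.8+1, 37.9+9) = Beta(22.8, 46.9).
Posterior mean = α/(α+β) = 22.8/69.7 = 0.3271.

0.3271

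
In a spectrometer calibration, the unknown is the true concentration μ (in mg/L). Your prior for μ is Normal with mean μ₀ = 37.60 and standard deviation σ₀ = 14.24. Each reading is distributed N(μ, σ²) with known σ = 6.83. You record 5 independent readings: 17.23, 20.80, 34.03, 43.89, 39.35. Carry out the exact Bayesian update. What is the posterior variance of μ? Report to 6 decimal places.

For Normal data with known variance σ², a Normal(μ₀, σ₀²) prior on μ is conjugate. Posterior precision = 1/σ₀² + n/σ²; posterior mean is the precision-weighted average of μ₀ and x̄.
σ₀² = 14.24² = 202.7776, σ² = 6.83² = 46.6489; σ² + n·σ₀² = 46.6489 + 5·202.7776 = 1060.5369.
Posterior precision = 1/σ₀² + n/σ² = 1/202.7776 + 5/46.6489 = (σ² + n·σ₀²)/(σ₀²σ²) = 1060.5369/(202.7776·46.6489); posterior variance σₙ² = σ₀²σ²/(σ² + n·σ₀²) = 202.7776·46.6489/1060.5369 = 8.919399.

8.919399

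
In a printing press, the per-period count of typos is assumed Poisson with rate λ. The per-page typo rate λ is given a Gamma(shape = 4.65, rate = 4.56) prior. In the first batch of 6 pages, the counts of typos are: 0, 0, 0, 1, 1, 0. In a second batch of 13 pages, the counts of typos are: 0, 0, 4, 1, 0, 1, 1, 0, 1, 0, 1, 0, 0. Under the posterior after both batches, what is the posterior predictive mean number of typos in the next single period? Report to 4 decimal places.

With a Gamma(shape α, rate β) prior, the Poisson likelihood is conjugate: the posterior is Gamma(α + ΣXᵢ, β + n).
Batch 1: sum of counts S = 2 over n = 6 pages.
After batch 1: Gamma(α+S, β+n) = Gamma(4.65+2, 4.56+6) = Gamma(6.65, 10.56).
Batch 2: sum of counts S = 9 over n = 13 pages.
After batch 2: Gamma(α+S, β+n) = Gamma(6.65+9, 10.56+13) = Gamma(15.65, 23.56).
The predictive distribution for one future period is NegBinom with mean α/β = 0.6643.

0.6643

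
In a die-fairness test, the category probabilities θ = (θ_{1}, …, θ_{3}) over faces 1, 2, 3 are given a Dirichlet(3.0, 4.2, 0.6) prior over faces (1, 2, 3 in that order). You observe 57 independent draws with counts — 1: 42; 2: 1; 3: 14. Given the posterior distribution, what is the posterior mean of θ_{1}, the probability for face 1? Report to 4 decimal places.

0.6944

The Dirichlet prior is conjugate to the Multinomial likelihood: each posterior αⱼ = prior αⱼ + observed count nⱼ.
Posterior concentration: (45.0, 5.2, 14.6), total = 64.8.
E[θ_{1}|data] = α_{1}/Σα = 45.0/64.8 = 0.6944.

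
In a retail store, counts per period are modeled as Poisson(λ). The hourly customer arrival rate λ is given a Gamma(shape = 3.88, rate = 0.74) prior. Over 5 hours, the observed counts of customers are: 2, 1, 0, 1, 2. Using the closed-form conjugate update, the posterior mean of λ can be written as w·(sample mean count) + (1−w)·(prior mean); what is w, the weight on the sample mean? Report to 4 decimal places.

0.8711

With a Gamma(shape α, rate β) prior, the Poisson likelihood is conjugate: the posterior is Gamma(α + ΣXᵢ, β + n).
Posterior mean = (α₀+S)/(β₀+n) = [n/(β₀+n)]·(S/n) + [β₀/(β₀+n)]·(α₀/β₀), so only n and β₀ enter the weight.
Weight on data w = n/(β₀+n) = 5/(0.74+5) = 5/5.74 = 0.8711.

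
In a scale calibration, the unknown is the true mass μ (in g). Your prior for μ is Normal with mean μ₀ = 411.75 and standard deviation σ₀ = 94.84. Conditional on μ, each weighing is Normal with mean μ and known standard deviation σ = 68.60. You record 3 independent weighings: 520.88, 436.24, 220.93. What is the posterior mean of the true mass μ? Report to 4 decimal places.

For Normal data with known variance σ², a Normal(μ₀, σ₀²) prior on μ is conjugate. Posterior precision = 1/σ₀² + n/σ²; posterior mean is the precision-weighted average of μ₀ and x̄.
Σxᵢ = 520.88 + 436.24 + 220.93 = 1178.05, so n·x̄ = 1178.05.
σ₀² = 94.84² = 8994.6256, σ² = 68.60² = 4705.96; σ² + n·σ₀² = 4705.96 + 3·8994.6256 = 31689.8368.
Posterior mean = (μ₀/σ₀² + n·x̄/σ²)/(1/σ₀² + n/σ²) = (σ²·μ₀ + σ₀²·n·x̄)/(σ² + n·σ₀²) = (4705.96·411.75 + 8994.6256·1178.05)/31689.8368 = 12533797.71808/31689.8368 = 395.5147.

395.5147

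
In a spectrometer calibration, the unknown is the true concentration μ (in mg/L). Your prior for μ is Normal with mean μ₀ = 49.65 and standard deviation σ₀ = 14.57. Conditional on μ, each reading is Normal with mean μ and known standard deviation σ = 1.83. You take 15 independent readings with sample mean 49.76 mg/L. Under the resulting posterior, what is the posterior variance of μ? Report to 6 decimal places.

For Normal data with known variance σ², a Normal(μ₀, σ₀²) prior on μ is conjugate. Posterior precision = 1/σ₀² + n/σ²; posterior mean is the precision-weighted average of μ₀ and x̄.
σ₀² = 14.57² = 212.2849, σ² = 1.83² = 3.3489; σ² + n·σ₀² = 3.3489 + 15·212.2849 = 3187.6224.
Posterior precision = 1/σ₀² + n/σ² = 1/212.2849 + 15/3.3489 = (σ² + n·σ₀²)/(σ₀²σ²) = 3187.6224/(212.2849·3.3489); posterior variance σₙ² = σ₀²σ²/(σ² + n·σ₀²) = 212.2849·3.3489/3187.6224 = 0.223025.

0.223025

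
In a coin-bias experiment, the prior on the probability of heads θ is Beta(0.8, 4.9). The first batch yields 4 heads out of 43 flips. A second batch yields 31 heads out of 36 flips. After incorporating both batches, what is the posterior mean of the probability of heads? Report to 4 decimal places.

The Beta prior is conjugate to a Binomial/Bernoulli likelihood; the update adds successes to α and failures to β.
After batch 1: Beta(0.8+4, 4.9+39) = Beta(4.8, 43.9).
After batch 2: Beta(4.8+31, 43.9+5) = Beta(35.8, 48.9).
Posterior mean = α/(α+β) = 35.8/84.7 = 0.4227.

0.4227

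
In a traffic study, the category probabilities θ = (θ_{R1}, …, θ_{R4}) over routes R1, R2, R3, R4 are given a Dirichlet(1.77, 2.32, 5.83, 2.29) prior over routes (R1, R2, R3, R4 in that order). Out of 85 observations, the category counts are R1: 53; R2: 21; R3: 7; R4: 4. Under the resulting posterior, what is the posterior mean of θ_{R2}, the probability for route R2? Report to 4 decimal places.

The Dirichlet prior is conjugate to the Multinomial likelihood: each posterior αⱼ = prior αⱼ + observed count nⱼ.
Posterior concentration: (54.77, 23.32, 12.83, 6.29), total = 97.21.
E[θ_{R2}|data] = α_{R2}/Σα = 23.32/97.21 = 0.2399.

0.2399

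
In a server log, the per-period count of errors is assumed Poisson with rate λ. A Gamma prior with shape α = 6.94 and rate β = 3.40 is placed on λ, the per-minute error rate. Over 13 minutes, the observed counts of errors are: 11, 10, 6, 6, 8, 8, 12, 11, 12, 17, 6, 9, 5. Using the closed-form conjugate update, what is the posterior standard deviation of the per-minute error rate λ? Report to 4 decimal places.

With a Gamma(shape α, rate β) prior, the Poisson likelihood is conjugate: the posterior is Gamma(α + ΣXᵢ, β + n).
Sum of counts S = 121 over n = 13 minutes.
Posterior: Gamma(α+S, β+n) = Gamma(6.94+121, 3.40+13) = Gamma(127.94, 16.40).
SD = √α/β = √127.94/16.40 = 0.6897.

0.6897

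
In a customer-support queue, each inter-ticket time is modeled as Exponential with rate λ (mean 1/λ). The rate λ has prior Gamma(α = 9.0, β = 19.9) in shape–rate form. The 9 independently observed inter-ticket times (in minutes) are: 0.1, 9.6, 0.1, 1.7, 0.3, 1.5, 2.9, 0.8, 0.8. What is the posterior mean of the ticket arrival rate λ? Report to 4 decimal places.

0.4775

With a Gamma(shape α, rate β) prior on the exponential rate λ, the posterior after n observations with total T = Σxᵢ is Gamma(α+n, β+T).
Sum of observations T = 17.8 minutes; n = 9.
Posterior: Gamma(9.0+9, 19.9+17.8) = Gamma(18.0, 37.7).
Posterior mean of λ = α/β = 18.0/37.7 = 0.4775.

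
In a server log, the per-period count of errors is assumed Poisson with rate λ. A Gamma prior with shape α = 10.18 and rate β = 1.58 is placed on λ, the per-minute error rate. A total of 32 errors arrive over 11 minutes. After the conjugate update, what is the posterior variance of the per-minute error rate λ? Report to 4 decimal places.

0.2665

With a Gamma(shape α, rate β) prior, the Poisson likelihood is conjugate: the posterior is Gamma(α + ΣXᵢ, β + n).
Posterior: Gamma(α+S, β+n) = Gamma(10.18+32, 1.58+11) = Gamma(42.18, 12.58).
Var = α/β² = 42.18/12.58² = 0.2665.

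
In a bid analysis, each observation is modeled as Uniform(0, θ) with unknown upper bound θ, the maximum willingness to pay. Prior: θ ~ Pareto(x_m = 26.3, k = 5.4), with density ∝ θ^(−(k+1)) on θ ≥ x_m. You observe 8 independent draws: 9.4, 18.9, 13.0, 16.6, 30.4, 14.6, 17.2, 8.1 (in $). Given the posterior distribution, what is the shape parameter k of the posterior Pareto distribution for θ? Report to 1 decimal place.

13.4

A Pareto(scale x_m, shape k) prior on the upper bound θ of Uniform(0, θ) is conjugate: posterior is Pareto(max(x_m, max xᵢ), k + n).
Sample maximum = 30.4; prior scale x_m = 26.3 → posterior scale = max = 30.4.
Posterior shape = 5.4 + 8 = 13.4.
Posterior shape k = 13.4.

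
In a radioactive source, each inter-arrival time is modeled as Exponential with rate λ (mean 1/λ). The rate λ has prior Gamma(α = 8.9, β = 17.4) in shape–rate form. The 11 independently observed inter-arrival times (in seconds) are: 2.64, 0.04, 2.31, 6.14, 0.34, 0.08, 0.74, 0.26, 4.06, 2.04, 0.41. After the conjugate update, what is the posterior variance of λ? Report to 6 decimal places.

0.014970

With a Gamma(shape α, rate β) prior on the exponential rate λ, the posterior after n observations with total T = Σxᵢ is Gamma(α+n, β+T).
Sum of observations T = 19.06 seconds; n = 11.
Posterior: Gamma(8.9+11, 17.4+19.06) = Gamma(19.9, 36.46).
Var = α/β² = 0.014970.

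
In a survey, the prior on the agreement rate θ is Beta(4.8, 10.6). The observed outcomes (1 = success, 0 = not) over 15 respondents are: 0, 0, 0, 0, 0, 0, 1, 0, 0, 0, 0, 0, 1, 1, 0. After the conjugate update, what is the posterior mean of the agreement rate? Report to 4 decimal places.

The Beta prior is conjugate to a Binomial/Bernoulli likelihood; the update adds successes to α and failures to β.
Posterior: Beta(α+k, β+n−k) = Beta(4.8+3, 10.6+12) = Beta(7.8, 22.6).
Posterior mean = α/(α+β) = 7.8/30.4 = 0.2566.

0.2566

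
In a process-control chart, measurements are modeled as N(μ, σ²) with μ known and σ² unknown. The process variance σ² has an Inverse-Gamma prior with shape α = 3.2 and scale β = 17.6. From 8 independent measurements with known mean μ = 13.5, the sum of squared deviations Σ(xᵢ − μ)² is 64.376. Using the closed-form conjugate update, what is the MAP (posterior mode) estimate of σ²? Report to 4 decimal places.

With known mean μ and an Inverse-Gamma(α, β) prior on σ², the Normal likelihood is conjugate: posterior is Inv-Gamma(α + n/2, β + Σ(xᵢ−μ)²/2).
Posterior: Inv-Gamma(3.2 + 8/2, 17.6 + 64.376/2) = Inv-Gamma(7.20, 49.7880).
Mode = β/(α+1) = 49.7880/8.20 = 6.0717.

6.0717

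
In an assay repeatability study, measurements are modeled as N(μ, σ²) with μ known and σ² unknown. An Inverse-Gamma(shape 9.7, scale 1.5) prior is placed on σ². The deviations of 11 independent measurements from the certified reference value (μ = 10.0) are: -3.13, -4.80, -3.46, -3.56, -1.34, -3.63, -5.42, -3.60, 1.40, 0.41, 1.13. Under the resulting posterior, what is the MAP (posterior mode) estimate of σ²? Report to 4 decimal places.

With known mean μ and an Inverse-Gamma(α, β) prior on σ², the Normal likelihood is conjugate: posterior is Inv-Gamma(α + n/2, β + Σ(xᵢ−μ)²/2).
Σ(xᵢ−μ)² = (-3.13)² + (-4.80)² + (-3.46)² + (-3.56)² + (-1.34)² + (-3.63)² + (-5.42)² + (-3.60)² + (1.40)² + (0.41)² + (1.13)² = 118.1960.
Posterior: Inv-Gamma(9.7 + 11/2, 1.5 + 118.1960/2) = Inv-Gamma(15.20, 60.59800).
Mode = β/(α+1) = 60.59800/16.20 = 3.7406.

3.7406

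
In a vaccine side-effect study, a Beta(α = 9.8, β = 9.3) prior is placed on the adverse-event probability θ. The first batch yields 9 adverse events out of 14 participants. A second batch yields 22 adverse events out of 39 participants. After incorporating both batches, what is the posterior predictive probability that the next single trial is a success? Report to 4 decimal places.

0.5659

The Beta prior is conjugate to a Binomial/Bernoulli likelihood; the update adds successes to α and failures to β.
After batch 1: Beta(9.8+9, 9.3+5) = Beta(18.8, 14.3).
After batch 2: Beta(18.8+22, 14.3+17) = Beta(40.8, 31.3).
For a single future Bernoulli trial, P(success | data) = α/(α+β) = 0.5659.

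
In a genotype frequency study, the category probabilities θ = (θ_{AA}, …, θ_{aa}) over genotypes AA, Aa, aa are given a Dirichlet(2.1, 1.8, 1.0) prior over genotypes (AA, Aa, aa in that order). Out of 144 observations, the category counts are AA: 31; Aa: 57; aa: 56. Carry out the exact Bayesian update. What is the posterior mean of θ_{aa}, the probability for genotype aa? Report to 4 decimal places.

0.3828

The Dirichlet prior is conjugate to the Multinomial likelihood: each posterior αⱼ = prior αⱼ + observed count nⱼ.
Posterior concentration: (33.1, 58.8, 57.0), total = 148.9.
E[θ_{aa}|data] = α_{aa}/Σα = 57.0/148.9 = 0.3828.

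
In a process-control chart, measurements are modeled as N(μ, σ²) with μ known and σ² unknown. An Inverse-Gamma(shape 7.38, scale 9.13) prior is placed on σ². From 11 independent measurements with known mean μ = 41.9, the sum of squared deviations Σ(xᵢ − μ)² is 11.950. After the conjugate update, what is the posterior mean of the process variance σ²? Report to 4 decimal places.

1.2715

With known mean μ and an Inverse-Gamma(α, β) prior on σ², the Normal likelihood is conjugate: posterior is Inv-Gamma(α + n/2, β + Σ(xᵢ−μ)²/2).
Posterior: Inv-Gamma(7.38 + 11/2, 9.13 + 11.950/2) = Inv-Gamma(12.88, 15.1050).
E[σ²|data] = β/(α−1) = 15.1050/11.88 = 1.2715.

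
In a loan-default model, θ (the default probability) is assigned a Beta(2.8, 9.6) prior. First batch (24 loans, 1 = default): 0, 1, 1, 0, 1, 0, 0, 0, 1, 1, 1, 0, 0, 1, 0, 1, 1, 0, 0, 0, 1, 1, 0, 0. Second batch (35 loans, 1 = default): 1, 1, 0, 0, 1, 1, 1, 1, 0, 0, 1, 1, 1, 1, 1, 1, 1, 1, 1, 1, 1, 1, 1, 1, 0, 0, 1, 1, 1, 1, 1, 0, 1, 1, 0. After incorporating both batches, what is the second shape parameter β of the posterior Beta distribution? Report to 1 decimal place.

30.6

The Beta prior is conjugate to a Binomial/Bernoulli likelihood; the update adds successes to α and failures to β.
After batch 1: Beta(2.8+11, 9.6+13) = Beta(13.8, 22.6).
After batch 2: Beta(13.8+27, 22.6+8) = Beta(40.8, 30.6).
Posterior β = 30.6.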